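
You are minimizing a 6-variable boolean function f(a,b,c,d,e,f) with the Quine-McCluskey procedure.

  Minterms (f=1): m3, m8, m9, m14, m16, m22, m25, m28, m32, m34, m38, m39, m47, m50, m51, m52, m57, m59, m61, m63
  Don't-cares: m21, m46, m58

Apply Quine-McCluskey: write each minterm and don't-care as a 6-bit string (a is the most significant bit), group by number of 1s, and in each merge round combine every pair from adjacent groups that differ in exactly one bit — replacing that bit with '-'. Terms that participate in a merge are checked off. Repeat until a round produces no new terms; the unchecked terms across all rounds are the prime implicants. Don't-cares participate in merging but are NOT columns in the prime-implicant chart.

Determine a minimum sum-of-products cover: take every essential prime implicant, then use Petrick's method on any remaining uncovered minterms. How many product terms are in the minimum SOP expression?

12

[col 0] 000011, 001000*, 001001*, 001110*, 010000, 010101, 010110, 011001*, 011100, 100000*, 100010*, 100110*, 100111*, 101110*, 101111*, 110010*, 110011*, 110100, 111001*, 111010*, 111011*, 111101*, 111111*
[col 1] -01110, -11001, 0-1001, 00100-, 1-0010, 1-1111, 10-110*, 10-111*, 100-10, 1000-0, 10011-*, 10111-*, 11-010*, 11-011*, 11001-*, 111-01*, 111-11*, 1110-1*, 11101-*, 1111-1*
[col 2] 10-11-, 11-01-, 111--1
Prime implicants: -01110, -11001, 0-1001, 000011, 00100-, 010000, 010101, 010110, 011100, 1-0010, 1-1111, 10-11-, 100-10, 1000-0, 11-01-, 110100, 111--1
PI chart (minterm → PIs covering it):
  3 | 000011  (sole → essential)
  8 | 00100-  (sole → essential)
  9 | 0-1001,00100-
  14 | -01110  (sole → essential)
  16 | 010000  (sole → essential)
  22 | 010110  (sole → essential)
  25 | -11001,0-1001
  28 | 011100  (sole → essential)
  32 | 1000-0  (sole → essential)
  34 | 1-0010,100-10,1000-0
  38 | 10-11-,100-10
  39 | 10-11-  (sole → essential)
  47 | 1-1111,10-11-
  50 | 1-0010,11-01-
  51 | 11-01-  (sole → essential)
  52 | 110100  (sole → essential)
  57 | -11001,111--1
  59 | 11-01-,111--1
  61 | 111--1  (sole → essential)
  63 | 1-1111,111--1
Essential prime implicants: -01110, 000011, 00100-, 010000, 010110, 011100, 10-11-, 1000-0, 11-01-, 110100, 111--1
Petrick residual → -11001
Minimum SOP uses 12 PIs: b'cdef' + bcd'e'f + a'b'c'd'ef + a'b'cd'e' + a'bc'd'e'f' + a'bc'def' + a'bcde'f' + ab'de + ab'c'd'f' + abd'e + abc'de'f' + abcf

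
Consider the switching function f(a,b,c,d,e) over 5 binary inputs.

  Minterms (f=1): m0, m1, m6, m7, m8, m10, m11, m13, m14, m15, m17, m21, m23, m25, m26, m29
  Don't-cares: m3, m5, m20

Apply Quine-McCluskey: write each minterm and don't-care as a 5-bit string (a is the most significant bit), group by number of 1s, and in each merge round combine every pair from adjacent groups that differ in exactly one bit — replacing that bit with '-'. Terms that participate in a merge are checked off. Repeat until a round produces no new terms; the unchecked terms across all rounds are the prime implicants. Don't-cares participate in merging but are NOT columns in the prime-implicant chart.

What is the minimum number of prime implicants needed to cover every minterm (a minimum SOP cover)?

size-2^0 implicants → 00000(✓)  00001(✓)  00011(✓)  00101(✓)  00110(✓)  00111(✓)  01000(✓)  01010(✓)  01011(✓)  01101(✓)  01110(✓)  01111(✓)  10001(✓)  10100(✓)  10101(✓)  10111(✓)  11001(✓)  11010(✓)  11101(✓)
size-2^1 implicants → -0001(✓)  -0101(✓)  -0111(✓)  -1010  -1101(✓)  0-000  0-011(✓)  0-101(✓)  0-110(✓)  0-111(✓)  00-01(✓)  00-11(✓)  000-1(✓)  0000-  001-1(✓)  0011-(✓)  01-10(✓)  01-11(✓)  010-0  0101-(✓)  011-1(✓)  0111-(✓)  1-001(✓)  1-101(✓)  10-01(✓)  101-1(✓)  1010-  11-01(✓)
size-2^2 implicants → --101  -0-01  -01-1  0--11  0-1-1  0-11-  00--1  01-1-  1--01
Unchecked terms (primes): --101, -0-01, -01-1, -1010, 0--11, 0-000, 0-1-1, 0-11-, 00--1, 0000-, 01-1-, 010-0, 1--01, 1010-
Minterm coverage:
  m0 ⊆ 0-000,0000-
  m1 ⊆ -0-01,00--1,0000-
  m6 ⊆ 0-11- [E]
  m7 ⊆ -01-1,0--11,0-1-1,0-11-,00--1
  m8 ⊆ 0-000,010-0
  m10 ⊆ -1010,01-1-,010-0
  m11 ⊆ 0--11,01-1-
  m13 ⊆ --101,0-1-1
  m14 ⊆ 0-11-,01-1-
  m15 ⊆ 0--11,0-1-1,0-11-,01-1-
  m17 ⊆ -0-01,1--01
  m21 ⊆ --101,-0-01,-01-1,1--01,1010-
  m23 ⊆ -01-1 [E]
  m25 ⊆ 1--01 [E]
  m26 ⊆ -1010 [E]
  m29 ⊆ --101,1--01
E = {-01-1, -1010, 0-11-, 1--01}
Petrick residual → --101, -0-01, 0--11, 0-000
Cover = cd'e + b'd'e + b'ce + bc'de' + a'de + a'c'd'e' + a'cd + ad'e  |cover|=8

8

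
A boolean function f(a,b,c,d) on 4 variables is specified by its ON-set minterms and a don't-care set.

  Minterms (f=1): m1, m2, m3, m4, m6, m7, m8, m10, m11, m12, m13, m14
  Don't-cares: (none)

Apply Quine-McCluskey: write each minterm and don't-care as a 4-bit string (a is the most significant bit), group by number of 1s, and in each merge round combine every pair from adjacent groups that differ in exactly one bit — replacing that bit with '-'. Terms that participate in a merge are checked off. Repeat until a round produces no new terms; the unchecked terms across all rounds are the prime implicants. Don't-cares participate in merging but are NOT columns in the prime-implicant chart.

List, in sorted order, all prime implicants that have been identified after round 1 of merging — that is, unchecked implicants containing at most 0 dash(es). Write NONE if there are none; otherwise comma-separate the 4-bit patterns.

Round 0: 0001✓ 0010✓ 0011✓ 0100✓ 0110✓ 0111✓ 1000✓ 1010✓ 1011✓ 1100✓ 1101✓ 1110✓
Round 1: -010✓ -011✓ -100✓ -110✓ 0-10✓ 0-11✓ 00-1 001-✓ 01-0✓ 011-✓ 1-00✓ 1-10✓ 10-0✓ 101-✓ 11-0✓ 110-
Round 2: --10 -01- -1-0 0-1- 1--0
PIs = {--10, -01-, -1-0, 0-1-, 00-1, 1--0, 110-}

NONE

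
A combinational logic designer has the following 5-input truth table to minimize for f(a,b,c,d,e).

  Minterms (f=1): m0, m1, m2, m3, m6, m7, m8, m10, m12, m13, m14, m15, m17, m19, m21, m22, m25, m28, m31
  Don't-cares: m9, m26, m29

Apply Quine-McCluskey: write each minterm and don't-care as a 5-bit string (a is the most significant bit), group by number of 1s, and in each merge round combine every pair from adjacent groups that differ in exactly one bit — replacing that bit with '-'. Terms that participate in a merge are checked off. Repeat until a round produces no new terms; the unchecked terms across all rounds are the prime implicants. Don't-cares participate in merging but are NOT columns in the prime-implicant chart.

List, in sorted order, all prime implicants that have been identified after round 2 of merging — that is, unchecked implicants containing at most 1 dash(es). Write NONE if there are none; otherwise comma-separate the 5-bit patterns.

[col 0] 00000*, 00001*, 00010*, 00011*, 00110*, 00111*, 01000*, 01001*, 01010*, 01100*, 01101*, 01110*, 01111*, 10001*, 10011*, 10101*, 10110*, 11001*, 11010*, 11100*, 11101*, 11111*
[col 1] -0001*, -0011*, -0110, -1001*, -1010, -1100*, -1101*, -1111*, 0-000*, 0-001*, 0-010*, 0-110*, 0-111*, 00-10*, 00-11*, 000-0*, 000-1*, 0000-*, 0001-*, 0011-*, 01-00*, 01-01*, 01-10*, 010-0*, 0100-*, 011-0*, 011-1*, 0110-*, 0111-*, 1-001*, 1-101*, 10-01*, 100-1*, 11-01*, 111-1*, 1110-*
[col 2] --001, -00-1, -1-01, -11-1, -110-, 0--10, 0-0-0, 0-00-, 0-11-, 00-1-, 000--, 01--0, 01-0-, 011--, 1--01
Prime implicants: --001, -00-1, -0110, -1-01, -1010, -11-1, -110-, 0--10, 0-0-0, 0-00-, 0-11-, 00-1-, 000--, 01--0, 01-0-, 011--, 1--01

-0110, -1010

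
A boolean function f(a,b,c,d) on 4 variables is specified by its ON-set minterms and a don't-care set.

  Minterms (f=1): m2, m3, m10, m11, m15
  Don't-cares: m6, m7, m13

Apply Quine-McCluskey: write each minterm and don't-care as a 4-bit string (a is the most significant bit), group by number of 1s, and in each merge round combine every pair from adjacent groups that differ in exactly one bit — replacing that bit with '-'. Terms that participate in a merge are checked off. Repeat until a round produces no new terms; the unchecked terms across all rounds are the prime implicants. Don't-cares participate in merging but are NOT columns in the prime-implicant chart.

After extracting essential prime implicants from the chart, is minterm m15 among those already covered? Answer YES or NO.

[col 0] 0010*, 0011*, 0110*, 0111*, 1010*, 1011*, 1101*, 1111*
[col 1] -010*, -011*, -111*, 0-10*, 0-11*, 001-*, 011-*, 1-11*, 101-*, 11-1
[col 2] --11, -01-, 0-1-
Prime implicants: --11, -01-, 0-1-, 11-1
PI chart (minterm → PIs covering it):
  2 | -01-,0-1-
  3 | --11,-01-,0-1-
  10 | -01-  (sole → essential)
  11 | --11,-01-
  15 | --11,11-1
Essential prime implicants: -01-

NO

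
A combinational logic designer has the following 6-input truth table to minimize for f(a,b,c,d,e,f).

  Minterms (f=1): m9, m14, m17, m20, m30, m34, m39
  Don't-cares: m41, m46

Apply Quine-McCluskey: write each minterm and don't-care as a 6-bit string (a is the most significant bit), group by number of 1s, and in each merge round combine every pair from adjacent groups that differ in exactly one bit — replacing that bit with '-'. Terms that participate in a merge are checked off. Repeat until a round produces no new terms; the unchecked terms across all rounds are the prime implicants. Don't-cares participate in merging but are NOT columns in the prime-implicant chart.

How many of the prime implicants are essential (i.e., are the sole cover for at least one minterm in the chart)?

[col 0] 001001*, 001110*, 010001, 010100, 011110*, 100010, 100111, 101001*, 101110*
[col 1] -01001, -01110, 0-1110
Prime implicants: -01001, -01110, 0-1110, 010001, 010100, 100010, 100111
PI chart (minterm → PIs covering it):
  9 | -01001  (sole → essential)
  14 | -01110,0-1110
  17 | 010001  (sole → essential)
  20 | 010100  (sole → essential)
  30 | 0-1110  (sole → essential)
  34 | 100010  (sole → essential)
  39 | 100111  (sole → essential)
Essential prime implicants: -01001, 0-1110, 010001, 010100, 100010, 100111

6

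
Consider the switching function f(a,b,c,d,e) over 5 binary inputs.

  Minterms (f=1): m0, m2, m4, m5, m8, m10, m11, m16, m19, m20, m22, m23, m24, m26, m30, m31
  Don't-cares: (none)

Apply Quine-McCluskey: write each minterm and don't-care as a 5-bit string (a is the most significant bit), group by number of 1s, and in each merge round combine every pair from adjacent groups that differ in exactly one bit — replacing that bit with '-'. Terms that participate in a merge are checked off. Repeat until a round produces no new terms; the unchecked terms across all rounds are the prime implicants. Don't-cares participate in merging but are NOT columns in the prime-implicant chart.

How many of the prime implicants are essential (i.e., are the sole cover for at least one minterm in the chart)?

[col 0] 00000*, 00010*, 00100*, 00101*, 01000*, 01010*, 01011*, 10000*, 10011*, 10100*, 10110*, 10111*, 11000*, 11010*, 11110*, 11111*
[col 1] -0000*, -0100*, -1000*, -1010*, 0-000*, 0-010*, 00-00*, 000-0*, 0010-, 010-0*, 0101-, 1-000*, 1-110*, 1-111*, 10-00*, 10-11, 101-0, 1011-*, 11-10, 110-0*, 1111-*
[col 2] --000, -0-00, -10-0, 0-0-0, 1-11-
Prime implicants: --000, -0-00, -10-0, 0-0-0, 0010-, 0101-, 1-11-, 10-11, 101-0, 11-10
PI chart (minterm → PIs covering it):
  0 | --000,-0-00,0-0-0
  2 | 0-0-0  (sole → essential)
  4 | -0-00,0010-
  5 | 0010-  (sole → essential)
  8 | --000,-10-0,0-0-0
  10 | -10-0,0-0-0,0101-
  11 | 0101-  (sole → essential)
  16 | --000,-0-00
  19 | 10-11  (sole → essential)
  20 | -0-00,101-0
  22 | 1-11-,101-0
  23 | 1-11-,10-11
  24 | --000,-10-0
  26 | -10-0,11-10
  30 | 1-11-,11-10
  31 | 1-11-  (sole → essential)
Essential prime implicants: 0-0-0, 0010-, 0101-, 1-11-, 10-11

5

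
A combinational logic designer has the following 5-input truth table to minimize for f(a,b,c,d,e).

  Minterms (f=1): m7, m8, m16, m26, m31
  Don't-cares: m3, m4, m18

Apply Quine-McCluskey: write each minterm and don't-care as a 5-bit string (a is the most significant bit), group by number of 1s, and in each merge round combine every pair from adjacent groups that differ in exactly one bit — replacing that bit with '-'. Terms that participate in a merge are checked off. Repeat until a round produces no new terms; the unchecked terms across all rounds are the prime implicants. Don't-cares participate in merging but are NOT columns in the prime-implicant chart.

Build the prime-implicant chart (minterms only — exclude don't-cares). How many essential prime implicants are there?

5

Round 0: 00011✓ 00100 00111✓ 01000 10000✓ 10010✓ 11010✓ 11111
Round 1: 00-11 1-010 100-0
PIs = {00-11, 00100, 01000, 1-010, 100-0, 11111}
Coverage chart:
  m7: 00-11 ←essential
  m8: 01000 ←essential
  m16: 100-0 ←essential
  m26: 1-010 ←essential
  m31: 11111 ←essential
Essential: 00-11, 01000, 1-010, 100-0, 11111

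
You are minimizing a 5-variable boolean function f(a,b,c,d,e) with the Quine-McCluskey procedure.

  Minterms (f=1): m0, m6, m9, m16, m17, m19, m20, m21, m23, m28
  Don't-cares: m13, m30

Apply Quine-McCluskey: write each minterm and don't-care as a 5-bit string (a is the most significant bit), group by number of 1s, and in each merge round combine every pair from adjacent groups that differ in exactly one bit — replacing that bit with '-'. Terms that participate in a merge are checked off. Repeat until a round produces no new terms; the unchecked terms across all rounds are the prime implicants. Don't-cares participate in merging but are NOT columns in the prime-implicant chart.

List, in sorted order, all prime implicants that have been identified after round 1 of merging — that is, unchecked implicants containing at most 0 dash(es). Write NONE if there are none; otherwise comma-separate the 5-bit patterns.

Round 0: 00000✓ 00110 01001✓ 01101✓ 10000✓ 10001✓ 10011✓ 10100✓ 10101✓ 10111✓ 11100✓ 11110✓
Round 1: -0000 01-01 1-100 10-00✓ 10-01✓ 10-11✓ 100-1✓ 1000-✓ 101-1✓ 1010-✓ 111-0
Round 2: 10--1 10-0-
PIs = {-0000, 00110, 01-01, 1-100, 10--1, 10-0-, 111-0}

00110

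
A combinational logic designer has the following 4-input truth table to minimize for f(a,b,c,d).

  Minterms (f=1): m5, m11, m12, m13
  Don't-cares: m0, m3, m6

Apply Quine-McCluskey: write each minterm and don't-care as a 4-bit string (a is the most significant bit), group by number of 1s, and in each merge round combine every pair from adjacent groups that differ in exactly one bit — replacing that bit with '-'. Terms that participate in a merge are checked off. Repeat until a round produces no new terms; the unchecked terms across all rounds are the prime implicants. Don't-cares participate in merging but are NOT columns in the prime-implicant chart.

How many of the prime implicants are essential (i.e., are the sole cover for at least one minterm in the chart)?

3

size-2^0 implicants → 0000  0011(✓)  0101(✓)  0110  1011(✓)  1100(✓)  1101(✓)
size-2^1 implicants → -011  -101  110-
Unchecked terms (primes): -011, -101, 0000, 0110, 110-
Minterm coverage:
  m5 ⊆ -101 [E]
  m11 ⊆ -011 [E]
  m12 ⊆ 110- [E]
  m13 ⊆ -101,110-
E = {-011, -101, 110-}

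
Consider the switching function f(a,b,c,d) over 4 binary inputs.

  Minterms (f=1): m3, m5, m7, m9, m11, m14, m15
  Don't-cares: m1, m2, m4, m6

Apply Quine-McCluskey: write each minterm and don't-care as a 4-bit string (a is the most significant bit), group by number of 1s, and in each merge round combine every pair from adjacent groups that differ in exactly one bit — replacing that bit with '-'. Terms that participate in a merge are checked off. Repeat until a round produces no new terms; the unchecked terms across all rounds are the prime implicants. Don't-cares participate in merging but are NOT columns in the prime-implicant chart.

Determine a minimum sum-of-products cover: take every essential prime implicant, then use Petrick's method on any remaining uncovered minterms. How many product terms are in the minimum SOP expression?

3

size-2^0 implicants → 0001(✓)  0010(✓)  0011(✓)  0100(✓)  0101(✓)  0110(✓)  0111(✓)  1001(✓)  1011(✓)  1110(✓)  1111(✓)
size-2^1 implicants → -001(✓)  -011(✓)  -110(✓)  -111(✓)  0-01(✓)  0-10(✓)  0-11(✓)  00-1(✓)  001-(✓)  01-0(✓)  01-1(✓)  010-(✓)  011-(✓)  1-11(✓)  10-1(✓)  111-(✓)
size-2^2 implicants → --11  -0-1  -11-  0--1  0-1-  01--
Unchecked terms (primes): --11, -0-1, -11-, 0--1, 0-1-, 01--
Minterm coverage:
  m3 ⊆ --11,-0-1,0--1,0-1-
  m5 ⊆ 0--1,01--
  m7 ⊆ --11,-11-,0--1,0-1-,01--
  m9 ⊆ -0-1 [E]
  m11 ⊆ --11,-0-1
  m14 ⊆ -11- [E]
  m15 ⊆ --11,-11-
E = {-0-1, -11-}
Petrick residual → 0--1
Cover = b'd + bc + a'd  |cover|=3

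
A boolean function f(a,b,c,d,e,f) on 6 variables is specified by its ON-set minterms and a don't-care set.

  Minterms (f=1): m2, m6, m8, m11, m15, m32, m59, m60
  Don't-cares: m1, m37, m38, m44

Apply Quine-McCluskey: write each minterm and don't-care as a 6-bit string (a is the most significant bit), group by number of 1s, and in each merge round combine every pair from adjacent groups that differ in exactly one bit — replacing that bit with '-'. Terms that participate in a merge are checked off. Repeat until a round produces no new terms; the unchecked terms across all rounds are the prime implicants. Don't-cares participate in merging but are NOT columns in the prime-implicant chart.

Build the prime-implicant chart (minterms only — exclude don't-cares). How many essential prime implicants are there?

[col 0] 000001, 000010*, 000110*, 001000, 001011*, 001111*, 100000, 100101, 100110*, 101100*, 111011, 111100*
[col 1] -00110, 000-10, 001-11, 1-1100
Prime implicants: -00110, 000-10, 000001, 001-11, 001000, 1-1100, 100000, 100101, 111011
PI chart (minterm → PIs covering it):
  2 | 000-10  (sole → essential)
  6 | -00110,000-10
  8 | 001000  (sole → essential)
  11 | 001-11  (sole → essential)
  15 | 001-11  (sole → essential)
  32 | 100000  (sole → essential)
  59 | 111011  (sole → essential)
  60 | 1-1100  (sole → essential)
Essential prime implicants: 000-10, 001-11, 001000, 1-1100, 100000, 111011

6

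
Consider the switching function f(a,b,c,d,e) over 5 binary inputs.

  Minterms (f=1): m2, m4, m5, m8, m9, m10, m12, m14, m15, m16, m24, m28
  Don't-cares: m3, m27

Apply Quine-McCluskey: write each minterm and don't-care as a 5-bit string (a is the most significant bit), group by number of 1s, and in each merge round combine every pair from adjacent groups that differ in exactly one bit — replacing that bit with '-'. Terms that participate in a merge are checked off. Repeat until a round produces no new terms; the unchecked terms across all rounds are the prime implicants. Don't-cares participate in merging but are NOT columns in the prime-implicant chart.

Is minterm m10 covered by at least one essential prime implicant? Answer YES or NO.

[col 0] 00010*, 00011*, 00100*, 00101*, 01000*, 01001*, 01010*, 01100*, 01110*, 01111*, 10000*, 11000*, 11011, 11100*
[col 1] -1000*, -1100*, 0-010, 0-100, 0001-, 0010-, 01-00*, 01-10*, 010-0*, 0100-, 011-0*, 0111-, 1-000, 11-00*
[col 2] -1-00, 01--0
Prime implicants: -1-00, 0-010, 0-100, 0001-, 0010-, 01--0, 0100-, 0111-, 1-000, 11011
PI chart (minterm → PIs covering it):
  2 | 0-010,0001-
  4 | 0-100,0010-
  5 | 0010-  (sole → essential)
  8 | -1-00,01--0,0100-
  9 | 0100-  (sole → essential)
  10 | 0-010,01--0
  12 | -1-00,0-100,01--0
  14 | 01--0,0111-
  15 | 0111-  (sole → essential)
  16 | 1-000  (sole → essential)
  24 | -1-00,1-000
  28 | -1-00  (sole → essential)
Essential prime implicants: -1-00, 0010-, 0100-, 0111-, 1-000

NO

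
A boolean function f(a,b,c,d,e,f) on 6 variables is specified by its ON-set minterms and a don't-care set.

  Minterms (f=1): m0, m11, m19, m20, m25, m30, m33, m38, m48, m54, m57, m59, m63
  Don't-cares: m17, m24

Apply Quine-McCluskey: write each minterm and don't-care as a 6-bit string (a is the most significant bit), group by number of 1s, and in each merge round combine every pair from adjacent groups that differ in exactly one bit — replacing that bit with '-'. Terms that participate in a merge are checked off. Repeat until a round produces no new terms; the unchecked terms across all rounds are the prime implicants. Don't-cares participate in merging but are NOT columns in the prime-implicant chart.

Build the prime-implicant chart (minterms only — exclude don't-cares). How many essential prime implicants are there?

9

size-2^0 implicants → 000000  001011  010001(✓)  010011(✓)  010100  011000(✓)  011001(✓)  011110  100001  100110(✓)  110000  110110(✓)  111001(✓)  111011(✓)  111111(✓)
size-2^1 implicants → -11001  01-001  0100-1  01100-  1-0110  111-11  1110-1
Unchecked terms (primes): -11001, 000000, 001011, 01-001, 0100-1, 010100, 01100-, 011110, 1-0110, 100001, 110000, 111-11, 1110-1
Minterm coverage:
  m0 ⊆ 000000 [E]
  m11 ⊆ 001011 [E]
  m19 ⊆ 0100-1 [E]
  m20 ⊆ 010100 [E]
  m25 ⊆ -11001,01-001,01100-
  m30 ⊆ 011110 [E]
  m33 ⊆ 100001 [E]
  m38 ⊆ 1-0110 [E]
  m48 ⊆ 110000 [E]
  m54 ⊆ 1-0110 [E]
  m57 ⊆ -11001,1110-1
  m59 ⊆ 111-11,1110-1
  m63 ⊆ 111-11 [E]
E = {000000, 001011, 0100-1, 010100, 011110, 1-0110, 100001, 110000, 111-11}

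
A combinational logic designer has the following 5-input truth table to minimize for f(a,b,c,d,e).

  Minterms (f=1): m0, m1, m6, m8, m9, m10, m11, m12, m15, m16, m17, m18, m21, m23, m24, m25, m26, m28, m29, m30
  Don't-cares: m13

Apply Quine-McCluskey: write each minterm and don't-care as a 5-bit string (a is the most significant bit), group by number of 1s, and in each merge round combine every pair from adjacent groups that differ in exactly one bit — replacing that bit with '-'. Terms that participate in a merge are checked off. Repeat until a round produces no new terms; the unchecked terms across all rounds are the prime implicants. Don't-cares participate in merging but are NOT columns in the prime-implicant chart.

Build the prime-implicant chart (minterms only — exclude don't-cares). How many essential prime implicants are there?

7

[col 0] 00000*, 00001*, 00110, 01000*, 01001*, 01010*, 01011*, 01100*, 01101*, 01111*, 10000*, 10001*, 10010*, 10101*, 10111*, 11000*, 11001*, 11010*, 11100*, 11101*, 11110*
[col 1] -0000*, -0001*, -1000*, -1001*, -1010*, -1100*, -1101*, 0-000*, 0-001*, 0000-*, 01-00*, 01-01*, 01-11*, 010-0*, 010-1*, 0100-*, 0101-*, 011-1*, 0110-*, 1-000*, 1-001*, 1-010*, 1-101*, 10-01*, 100-0*, 1000-*, 101-1, 11-00*, 11-01*, 11-10*, 110-0*, 1100-*, 111-0*, 1110-*
[col 2] --000*, --001*, -000-*, -1-00*, -1-01*, -10-0, -100-*, -110-*, 0-00-*, 01--1, 01-0-*, 010--, 1--01, 1-0-0, 1-00-*, 11--0, 11-0-*
[col 3] --00-, -1-0-
Prime implicants: --00-, -1-0-, -10-0, 00110, 01--1, 010--, 1--01, 1-0-0, 101-1, 11--0
PI chart (minterm → PIs covering it):
  0 | --00-  (sole → essential)
  1 | --00-  (sole → essential)
  6 | 00110  (sole → essential)
  8 | --00-,-1-0-,-10-0,010--
  9 | --00-,-1-0-,01--1,010--
  10 | -10-0,010--
  11 | 01--1,010--
  12 | -1-0-  (sole → essential)
  15 | 01--1  (sole → essential)
  16 | --00-,1-0-0
  17 | --00-,1--01
  18 | 1-0-0  (sole → essential)
  21 | 1--01,101-1
  23 | 101-1  (sole → essential)
  24 | --00-,-1-0-,-10-0,1-0-0,11--0
  25 | --00-,-1-0-,1--01
  26 | -10-0,1-0-0,11--0
  28 | -1-0-,11--0
  29 | -1-0-,1--01
  30 | 11--0  (sole → essential)
Essential prime implicants: --00-, -1-0-, 00110, 01--1, 1-0-0, 101-1, 11--0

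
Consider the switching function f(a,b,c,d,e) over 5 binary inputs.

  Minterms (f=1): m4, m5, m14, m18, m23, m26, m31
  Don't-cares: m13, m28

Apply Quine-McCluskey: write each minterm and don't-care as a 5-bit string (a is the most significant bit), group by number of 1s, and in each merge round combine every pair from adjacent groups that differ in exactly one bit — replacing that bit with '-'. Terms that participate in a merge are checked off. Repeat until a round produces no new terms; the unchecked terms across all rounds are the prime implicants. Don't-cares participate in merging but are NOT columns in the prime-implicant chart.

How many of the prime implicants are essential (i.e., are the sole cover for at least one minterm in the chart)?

[col 0] 00100*, 00101*, 01101*, 01110, 10010*, 10111*, 11010*, 11100, 11111*
[col 1] 0-101, 0010-, 1-010, 1-111
Prime implicants: 0-101, 0010-, 01110, 1-010, 1-111, 11100
PI chart (minterm → PIs covering it):
  4 | 0010-  (sole → essential)
  5 | 0-101,0010-
  14 | 01110  (sole → essential)
  18 | 1-010  (sole → essential)
  23 | 1-111  (sole → essential)
  26 | 1-010  (sole → essential)
  31 | 1-111  (sole → essential)
Essential prime implicants: 0010-, 01110, 1-010, 1-111

4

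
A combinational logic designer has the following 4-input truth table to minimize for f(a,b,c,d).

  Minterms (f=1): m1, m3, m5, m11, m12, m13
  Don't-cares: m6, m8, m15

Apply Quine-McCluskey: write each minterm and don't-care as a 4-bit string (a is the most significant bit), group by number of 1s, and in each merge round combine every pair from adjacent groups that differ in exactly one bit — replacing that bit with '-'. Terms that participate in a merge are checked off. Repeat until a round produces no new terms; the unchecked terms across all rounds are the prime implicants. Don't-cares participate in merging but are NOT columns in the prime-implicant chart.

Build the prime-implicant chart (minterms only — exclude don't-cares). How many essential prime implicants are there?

0

size-2^0 implicants → 0001(✓)  0011(✓)  0101(✓)  0110  1000(✓)  1011(✓)  1100(✓)  1101(✓)  1111(✓)
size-2^1 implicants → -011  -101  0-01  00-1  1-00  1-11  11-1  110-
Unchecked terms (primes): -011, -101, 0-01, 00-1, 0110, 1-00, 1-11, 11-1, 110-
Minterm coverage:
  m1 ⊆ 0-01,00-1
  m3 ⊆ -011,00-1
  m5 ⊆ -101,0-01
  m11 ⊆ -011,1-11
  m12 ⊆ 1-00,110-
  m13 ⊆ -101,11-1,110-
(no essential prime implicants)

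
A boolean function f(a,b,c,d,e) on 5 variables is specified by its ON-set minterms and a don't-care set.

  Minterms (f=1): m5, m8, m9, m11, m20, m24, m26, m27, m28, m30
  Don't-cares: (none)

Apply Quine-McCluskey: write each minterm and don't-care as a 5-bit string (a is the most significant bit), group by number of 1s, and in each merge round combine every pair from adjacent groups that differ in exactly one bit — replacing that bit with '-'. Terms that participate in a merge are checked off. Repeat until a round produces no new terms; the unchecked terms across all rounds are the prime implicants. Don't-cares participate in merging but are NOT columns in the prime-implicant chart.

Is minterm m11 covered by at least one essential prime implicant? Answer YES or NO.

size-2^0 implicants → 00101  01000(✓)  01001(✓)  01011(✓)  10100(✓)  11000(✓)  11010(✓)  11011(✓)  11100(✓)  11110(✓)
size-2^1 implicants → -1000  -1011  010-1  0100-  1-100  11-00(✓)  11-10(✓)  110-0(✓)  1101-  111-0(✓)
size-2^2 implicants → 11--0
Unchecked terms (primes): -1000, -1011, 00101, 010-1, 0100-, 1-100, 11--0, 1101-
Minterm coverage:
  m5 ⊆ 00101 [E]
  m8 ⊆ -1000,0100-
  m9 ⊆ 010-1,0100-
  m11 ⊆ -1011,010-1
  m20 ⊆ 1-100 [E]
  m24 ⊆ -1000,11--0
  m26 ⊆ 11--0,1101-
  m27 ⊆ -1011,1101-
  m28 ⊆ 1-100,11--0
  m30 ⊆ 11--0 [E]
E = {00101, 1-100, 11--0}

NO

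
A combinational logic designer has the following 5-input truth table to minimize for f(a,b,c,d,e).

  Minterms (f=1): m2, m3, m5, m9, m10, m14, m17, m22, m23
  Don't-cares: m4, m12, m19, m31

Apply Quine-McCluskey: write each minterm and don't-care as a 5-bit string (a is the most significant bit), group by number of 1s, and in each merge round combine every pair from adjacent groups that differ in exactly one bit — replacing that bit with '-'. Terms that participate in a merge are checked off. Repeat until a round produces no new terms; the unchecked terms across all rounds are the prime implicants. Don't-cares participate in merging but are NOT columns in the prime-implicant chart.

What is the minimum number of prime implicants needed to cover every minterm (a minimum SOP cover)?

6

size-2^0 implicants → 00010(✓)  00011(✓)  00100(✓)  00101(✓)  01001  01010(✓)  01100(✓)  01110(✓)  10001(✓)  10011(✓)  10110(✓)  10111(✓)  11111(✓)
size-2^1 implicants → -0011  0-010  0-100  0001-  0010-  01-10  011-0  1-111  10-11  100-1  1011-
Unchecked terms (primes): -0011, 0-010, 0-100, 0001-, 0010-, 01-10, 01001, 011-0, 1-111, 10-11, 100-1, 1011-
Minterm coverage:
  m2 ⊆ 0-010,0001-
  m3 ⊆ -0011,0001-
  m5 ⊆ 0010- [E]
  m9 ⊆ 01001 [E]
  m10 ⊆ 0-010,01-10
  m14 ⊆ 01-10,011-0
  m17 ⊆ 100-1 [E]
  m22 ⊆ 1011- [E]
  m23 ⊆ 1-111,10-11,1011-
E = {0010-, 01001, 100-1, 1011-}
Petrick residual → 0001-, 01-10
Cover = a'b'c'd + a'b'cd' + a'bde' + a'bc'd'e + ab'c'e + ab'cd  |cover|=6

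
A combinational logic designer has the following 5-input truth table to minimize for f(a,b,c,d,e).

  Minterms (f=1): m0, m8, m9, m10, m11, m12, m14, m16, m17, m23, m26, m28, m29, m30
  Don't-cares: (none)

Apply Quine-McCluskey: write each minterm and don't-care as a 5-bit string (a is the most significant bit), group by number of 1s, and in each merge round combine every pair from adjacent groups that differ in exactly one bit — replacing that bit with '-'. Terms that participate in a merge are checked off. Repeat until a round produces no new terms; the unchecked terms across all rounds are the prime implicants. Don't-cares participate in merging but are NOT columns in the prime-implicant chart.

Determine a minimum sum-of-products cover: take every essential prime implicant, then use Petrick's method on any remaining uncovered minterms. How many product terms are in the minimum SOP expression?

7

[col 0] 00000*, 01000*, 01001*, 01010*, 01011*, 01100*, 01110*, 10000*, 10001*, 10111, 11010*, 11100*, 11101*, 11110*
[col 1] -0000, -1010*, -1100*, -1110*, 0-000, 01-00*, 01-10*, 010-0*, 010-1*, 0100-*, 0101-*, 011-0*, 1000-, 11-10*, 111-0*, 1110-
[col 2] -1-10, -11-0, 01--0, 010--
Prime implicants: -0000, -1-10, -11-0, 0-000, 01--0, 010--, 1000-, 10111, 1110-
PI chart (minterm → PIs covering it):
  0 | -0000,0-000
  8 | 0-000,01--0,010--
  9 | 010--  (sole → essential)
  10 | -1-10,01--0,010--
  11 | 010--  (sole → essential)
  12 | -11-0,01--0
  14 | -1-10,-11-0,01--0
  16 | -0000,1000-
  17 | 1000-  (sole → essential)
  23 | 10111  (sole → essential)
  26 | -1-10  (sole → essential)
  28 | -11-0,1110-
  29 | 1110-  (sole → essential)
  30 | -1-10,-11-0
Essential prime implicants: -1-10, 010--, 1000-, 10111, 1110-
Petrick residual → -0000, -11-0
Minimum SOP uses 7 PIs: b'c'd'e' + bde' + bce' + a'bc' + ab'c'd' + ab'cde + abcd'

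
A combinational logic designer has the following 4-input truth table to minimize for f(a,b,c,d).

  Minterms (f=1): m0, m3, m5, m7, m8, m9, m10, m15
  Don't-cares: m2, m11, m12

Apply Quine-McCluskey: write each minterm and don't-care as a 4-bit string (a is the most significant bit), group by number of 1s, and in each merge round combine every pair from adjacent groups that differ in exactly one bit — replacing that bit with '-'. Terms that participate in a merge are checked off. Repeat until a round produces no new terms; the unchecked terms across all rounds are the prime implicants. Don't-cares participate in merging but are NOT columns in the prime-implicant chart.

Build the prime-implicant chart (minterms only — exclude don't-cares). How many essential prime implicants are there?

4

size-2^0 implicants → 0000(✓)  0010(✓)  0011(✓)  0101(✓)  0111(✓)  1000(✓)  1001(✓)  1010(✓)  1011(✓)  1100(✓)  1111(✓)
size-2^1 implicants → -000(✓)  -010(✓)  -011(✓)  -111(✓)  0-11(✓)  00-0(✓)  001-(✓)  01-1  1-00  1-11(✓)  10-0(✓)  10-1(✓)  100-(✓)  101-(✓)
size-2^2 implicants → --11  -0-0  -01-  10--
Unchecked terms (primes): --11, -0-0, -01-, 01-1, 1-00, 10--
Minterm coverage:
  m0 ⊆ -0-0 [E]
  m3 ⊆ --11,-01-
  m5 ⊆ 01-1 [E]
  m7 ⊆ --11,01-1
  m8 ⊆ -0-0,1-00,10--
  m9 ⊆ 10-- [E]
  m10 ⊆ -0-0,-01-,10--
  m15 ⊆ --11 [E]
E = {--11, -0-0, 01-1, 10--}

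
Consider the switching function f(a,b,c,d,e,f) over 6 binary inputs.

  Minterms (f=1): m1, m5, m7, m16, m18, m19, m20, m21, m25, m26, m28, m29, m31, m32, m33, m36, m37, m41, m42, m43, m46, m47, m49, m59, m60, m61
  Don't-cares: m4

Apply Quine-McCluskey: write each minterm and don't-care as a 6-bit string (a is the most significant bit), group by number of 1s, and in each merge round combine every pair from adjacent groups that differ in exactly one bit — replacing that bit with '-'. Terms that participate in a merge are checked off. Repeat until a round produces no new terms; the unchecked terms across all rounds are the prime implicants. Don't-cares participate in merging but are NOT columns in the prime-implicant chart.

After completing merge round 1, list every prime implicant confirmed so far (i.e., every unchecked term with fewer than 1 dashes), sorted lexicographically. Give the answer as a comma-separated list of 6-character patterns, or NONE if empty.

Round 0: 000001✓ 000100✓ 000101✓ 000111✓ 010000✓ 010010✓ 010011✓ 010100✓ 010101✓ 011001✓ 011010✓ 011100✓ 011101✓ 011111✓ 100000✓ 100001✓ 100100✓ 100101✓ 101001✓ 101010✓ 101011✓ 101110✓ 101111✓ 110001✓ 111011✓ 111100✓ 111101✓
Round 1: -00001✓ -00100✓ -00101✓ -11100✓ -11101✓ 0-0100✓ 0-0101✓ 000-01✓ 0001-1 00010-✓ 01-010 01-100✓ 01-101✓ 010-00 0100-0 01001- 01010-✓ 011-01 0111-1 01110-✓ 1-0001 1-1011 10-001 100-00✓ 100-01✓ 10000-✓ 10010-✓ 101-10✓ 101-11✓ 1010-1 10101-✓ 10111-✓ 11110-✓
Round 2: -00-01 -0010- -1110- 0-010- 01-10- 100-0- 101-1-
PIs = {-00-01, -0010-, -1110-, 0-010-, 0001-1, 01-010, 01-10-, 010-00, 0100-0, 01001-, 011-01, 0111-1, 1-0001, 1-1011, 10-001, 100-0-, 101-1-, 1010-1}

NONE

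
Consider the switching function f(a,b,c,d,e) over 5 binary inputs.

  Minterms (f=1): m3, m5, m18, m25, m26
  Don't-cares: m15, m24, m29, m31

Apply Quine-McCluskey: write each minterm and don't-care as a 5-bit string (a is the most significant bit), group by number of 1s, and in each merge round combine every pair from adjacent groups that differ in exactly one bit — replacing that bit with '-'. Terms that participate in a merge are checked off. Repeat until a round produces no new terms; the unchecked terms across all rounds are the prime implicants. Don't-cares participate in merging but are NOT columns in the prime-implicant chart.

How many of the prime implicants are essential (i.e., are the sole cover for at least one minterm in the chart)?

Round 0: 00011 00101 01111✓ 10010✓ 11000✓ 11001✓ 11010✓ 11101✓ 11111✓
Round 1: -1111 1-010 11-01 110-0 1100- 111-1
PIs = {-1111, 00011, 00101, 1-010, 11-01, 110-0, 1100-, 111-1}
Coverage chart:
  m3: 00011 ←essential
  m5: 00101 ←essential
  m18: 1-010 ←essential
  m25: 11-01,1100-
  m26: 1-010,110-0
Essential: 00011, 00101, 1-010

3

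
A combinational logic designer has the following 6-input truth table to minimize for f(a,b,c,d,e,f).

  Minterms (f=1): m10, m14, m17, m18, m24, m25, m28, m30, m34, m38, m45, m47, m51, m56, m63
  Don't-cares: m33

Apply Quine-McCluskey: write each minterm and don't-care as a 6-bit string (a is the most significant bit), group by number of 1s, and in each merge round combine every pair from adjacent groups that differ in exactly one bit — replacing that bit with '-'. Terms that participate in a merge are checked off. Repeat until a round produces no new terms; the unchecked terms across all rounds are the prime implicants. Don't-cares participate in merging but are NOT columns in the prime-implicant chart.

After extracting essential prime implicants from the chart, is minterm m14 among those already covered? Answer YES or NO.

YES

size-2^0 implicants → 001010(✓)  001110(✓)  010001(✓)  010010  011000(✓)  011001(✓)  011100(✓)  011110(✓)  100001  100010(✓)  100110(✓)  101101(✓)  101111(✓)  110011  111000(✓)  111111(✓)
size-2^1 implicants → -11000  0-1110  001-10  01-001  011-00  01100-  0111-0  1-1111  100-10  1011-1
Unchecked terms (primes): -11000, 0-1110, 001-10, 01-001, 010010, 011-00, 01100-, 0111-0, 1-1111, 100-10, 100001, 1011-1, 110011
Minterm coverage:
  m10 ⊆ 001-10 [E]
  m14 ⊆ 0-1110,001-10
  m17 ⊆ 01-001 [E]
  m18 ⊆ 010010 [E]
  m24 ⊆ -11000,011-00,01100-
  m25 ⊆ 01-001,01100-
  m28 ⊆ 011-00,0111-0
  m30 ⊆ 0-1110,0111-0
  m34 ⊆ 100-10 [E]
  m38 ⊆ 100-10 [E]
  m45 ⊆ 1011-1 [E]
  m47 ⊆ 1-1111,1011-1
  m51 ⊆ 110011 [E]
  m56 ⊆ -11000 [E]
  m63 ⊆ 1-1111 [E]
E = {-11000, 001-10, 01-001, 010010, 1-1111, 100-10, 1011-1, 110011}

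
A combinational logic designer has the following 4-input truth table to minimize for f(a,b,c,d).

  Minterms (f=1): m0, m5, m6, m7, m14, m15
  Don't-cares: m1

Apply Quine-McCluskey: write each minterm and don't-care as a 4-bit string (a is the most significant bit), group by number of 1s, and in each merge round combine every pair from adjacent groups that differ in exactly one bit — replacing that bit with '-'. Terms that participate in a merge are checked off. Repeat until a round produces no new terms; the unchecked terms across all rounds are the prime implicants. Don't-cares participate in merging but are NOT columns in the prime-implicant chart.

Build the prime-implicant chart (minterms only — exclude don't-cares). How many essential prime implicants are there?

Round 0: 0000✓ 0001✓ 0101✓ 0110✓ 0111✓ 1110✓ 1111✓
Round 1: -110✓ -111✓ 0-01 000- 01-1 011-✓ 111-✓
Round 2: -11-
PIs = {-11-, 0-01, 000-, 01-1}
Coverage chart:
  m0: 000- ←essential
  m5: 0-01,01-1
  m6: -11- ←essential
  m7: -11-,01-1
  m14: -11- ←essential
  m15: -11- ←essential
Essential: -11-, 000-

2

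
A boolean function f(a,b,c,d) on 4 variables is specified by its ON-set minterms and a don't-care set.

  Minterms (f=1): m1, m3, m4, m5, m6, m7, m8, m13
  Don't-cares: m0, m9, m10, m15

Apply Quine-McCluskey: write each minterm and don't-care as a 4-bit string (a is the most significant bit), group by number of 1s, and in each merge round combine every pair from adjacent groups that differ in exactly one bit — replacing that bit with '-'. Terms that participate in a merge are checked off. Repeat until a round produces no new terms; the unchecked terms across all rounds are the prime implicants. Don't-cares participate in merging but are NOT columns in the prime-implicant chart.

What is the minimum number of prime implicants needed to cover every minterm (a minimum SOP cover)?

4

[col 0] 0000*, 0001*, 0011*, 0100*, 0101*, 0110*, 0111*, 1000*, 1001*, 1010*, 1101*, 1111*
[col 1] -000*, -001*, -101*, -111*, 0-00*, 0-01*, 0-11*, 00-1*, 000-*, 01-0*, 01-1*, 010-*, 011-*, 1-01*, 10-0, 100-*, 11-1*
[col 2] --01, -00-, -1-1, 0--1, 0-0-, 01--
Prime implicants: --01, -00-, -1-1, 0--1, 0-0-, 01--, 10-0
PI chart (minterm → PIs covering it):
  1 | --01,-00-,0--1,0-0-
  3 | 0--1  (sole → essential)
  4 | 0-0-,01--
  5 | --01,-1-1,0--1,0-0-,01--
  6 | 01--  (sole → essential)
  7 | -1-1,0--1,01--
  8 | -00-,10-0
  13 | --01,-1-1
Essential prime implicants: 0--1, 01--
Petrick residual → --01, -00-
Minimum SOP uses 4 PIs: c'd + b'c' + a'd + a'b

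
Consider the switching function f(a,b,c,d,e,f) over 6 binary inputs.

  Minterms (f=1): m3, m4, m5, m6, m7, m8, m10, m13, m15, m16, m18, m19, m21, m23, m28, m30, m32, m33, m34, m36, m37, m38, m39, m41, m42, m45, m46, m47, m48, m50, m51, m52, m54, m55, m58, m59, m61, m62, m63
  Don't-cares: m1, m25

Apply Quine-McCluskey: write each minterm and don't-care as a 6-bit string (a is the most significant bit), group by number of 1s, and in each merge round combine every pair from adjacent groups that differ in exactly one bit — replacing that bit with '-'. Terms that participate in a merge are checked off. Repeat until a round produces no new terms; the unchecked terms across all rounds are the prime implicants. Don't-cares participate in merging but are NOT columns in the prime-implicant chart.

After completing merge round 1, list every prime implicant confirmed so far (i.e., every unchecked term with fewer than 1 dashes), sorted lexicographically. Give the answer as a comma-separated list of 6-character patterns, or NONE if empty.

[col 0] 000001*, 000011*, 000100*, 000101*, 000110*, 000111*, 001000*, 001010*, 001101*, 001111*, 010000*, 010010*, 010011*, 010101*, 010111*, 011001, 011100*, 011110*, 100000*, 100001*, 100010*, 100100*, 100101*, 100110*, 100111*, 101001*, 101010*, 101101*, 101110*, 101111*, 110000*, 110010*, 110011*, 110100*, 110110*, 110111*, 111010*, 111011*, 111101*, 111110*, 111111*
[col 1] -00001*, -00100*, -00101*, -00110*, -00111*, -01010, -01101*, -01111*, -10000*, -10010*, -10011*, -10111*, -11110, 0-0011*, 0-0101*, 0-0111*, 00-101*, 00-111*, 000-01*, 000-11*, 0000-1*, 0001-0*, 0001-1*, 00010-*, 00011-*, 0010-0, 0011-1*, 010-11*, 0100-0*, 01001-*, 0101-1*, 0111-0, 1-0000*, 1-0010*, 1-0100*, 1-0110*, 1-0111*, 1-1010*, 1-1101*, 1-1110*, 1-1111*, 10-001*, 10-010*, 10-101*, 10-110*, 10-111*, 100-00*, 100-01*, 100-10*, 1000-0*, 10000-*, 1001-0*, 1001-1*, 10010-*, 10011-*, 101-01*, 101-10*, 1011-1*, 10111-*, 11-010*, 11-011*, 11-110*, 11-111*, 110-00*, 110-10*, 110-11*, 1100-0*, 11001-*, 1101-0*, 11011-*, 111-10*, 111-11*, 11101-*, 1111-1*, 11111-*
[col 2] --0111, -0-101*, -0-111*, -00-01, -001-0*, -001-1*, -0010-*, -0011-*, -011-1*, -10-11, -100-0, -1001-, 0-0-11, 0-01-1, 00-1-1*, 000--1, 0001--*, 1--010*, 1--110*, 1--111*, 1-0-00*, 1-0-10*, 1-00-0*, 1-01-0*, 1-011-*, 1-1-10*, 1-11-1, 1-111-*, 10--01, 10--10*, 10-1-1*, 10-11-*, 100--0*, 100-0-, 1001--*, 11--10*, 11--11*, 11-01-*, 11-11-*, 110--0*, 110-1-*, 111-1-*
[col 3] -0-1-1, -001--, 1---10, 1--11-, 1-0--0, 11--1-
Prime implicants: --0111, -0-1-1, -00-01, -001--, -01010, -10-11, -100-0, -1001-, -11110, 0-0-11, 0-01-1, 000--1, 0010-0, 011001, 0111-0, 1---10, 1--11-, 1-0--0, 1-11-1, 10--01, 100-0-, 11--1-

011001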